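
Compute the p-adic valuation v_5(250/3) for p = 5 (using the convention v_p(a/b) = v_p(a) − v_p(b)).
v_5(250/3) = 3

Factor powers of 5 from the numerator and denominator of the reduced fraction: 250 = 5^3 · 2 and 3 = 5^0 · 3. Apply v_p(a/b) = v_p(a) − v_p(b): v_5(250/3) = 3 − 0 = 3.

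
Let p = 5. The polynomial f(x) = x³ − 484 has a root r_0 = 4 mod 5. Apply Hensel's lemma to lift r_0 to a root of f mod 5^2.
r_1 = 19 (mod 25)

Hensel: r_{i+1} = r_i − f(r_i)/f′(r_i) mod 5^{i+2}, where f′(x) = 3x². Iterate:
  r_0 = 4 (mod 5)
  r_1 = 19 (mod 25)
Final: r = 19 with f(r) ≡ 0 mod 5^2.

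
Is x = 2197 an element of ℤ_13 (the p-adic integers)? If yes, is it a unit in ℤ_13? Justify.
x ∈ ℤ_13 but not a unit; v_13(x) = 3 > 0

ℤ_13 = {x ∈ ℚ_13 : v_13(x) ≥ 0} and ℤ_13^× = {x ∈ ℤ_13 : v_13(x) = 0}. Here v_13(2197) = v_13(num) − v_13(den) = 3; compare against these criteria.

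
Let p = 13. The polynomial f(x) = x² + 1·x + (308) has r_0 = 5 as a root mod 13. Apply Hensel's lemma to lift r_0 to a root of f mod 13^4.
r_3 = 15553 (mod 28561)

Hensel: r_{i+1} = r_i − f(r_i)·(f′(r_i))^{-1} mod 13^{i+2}, f′(x) = 2x + 1. Iterate:
  r_0 = 5 (mod 13)
  r_1 = 5 (mod 169)
  r_2 = 174 (mod 2197)
  r_3 = 15553 (mod 28561)
Final: r = 15553 satisfies f(r) ≡ 0 mod 13^4.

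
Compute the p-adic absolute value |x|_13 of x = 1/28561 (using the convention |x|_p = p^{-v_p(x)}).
|1/28561|_13 = 28561

Step 1 — compute v_13(x) by factoring powers of 13 out of the numerator and denominator: v_13(1/28561) = -4. Step 2 — apply |x|_p = p^{-v_p(x)} = 13^{4} = 28561.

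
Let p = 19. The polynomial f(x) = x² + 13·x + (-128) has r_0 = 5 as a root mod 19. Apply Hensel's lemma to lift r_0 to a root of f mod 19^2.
r_1 = 195 (mod 361)

Hensel: r_{i+1} = r_i − f(r_i)·(f′(r_i))^{-1} mod 19^{i+2}, f′(x) = 2x + 13. Iterate:
  r_0 = 5 (mod 19)
  r_1 = 195 (mod 361)
Final: r = 195 satisfies f(r) ≡ 0 mod 19^2.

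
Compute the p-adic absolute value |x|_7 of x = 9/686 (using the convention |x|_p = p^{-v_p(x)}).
|9/686|_7 = 343

Step 1 — compute v_7(x) by factoring powers of 7 out of the numerator and denominator: v_7(9/686) = -3. Step 2 — apply |x|_p = p^{-v_p(x)} = 7^{3} = 343.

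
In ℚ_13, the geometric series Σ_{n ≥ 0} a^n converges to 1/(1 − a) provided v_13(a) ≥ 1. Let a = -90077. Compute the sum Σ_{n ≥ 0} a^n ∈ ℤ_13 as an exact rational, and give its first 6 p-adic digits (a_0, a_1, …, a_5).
Σ a^n = 1/(1 − a) = 1/90078;  first 6 digits = (1, 0, 0, 11, 9, 12)

v_13(a) = 3 ≥ 1, so the series converges in ℤ_13 to 1/(1 − a) = 1/(1 − (-90077)) = 1/90078. Expand this rational in ℤ_13: compute digits iteratively via d_i = x_i mod 13, x_{i+1} = (x_i − d_i)/13. The first 6 digits are (1, 0, 0, 11, 9, 12).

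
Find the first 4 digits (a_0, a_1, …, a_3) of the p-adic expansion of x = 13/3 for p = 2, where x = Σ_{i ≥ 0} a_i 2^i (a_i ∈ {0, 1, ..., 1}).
(a_0, …, a_3) = (1, 1, 1, 1)

v_2(13/3) = 0 (numerator and denominator both coprime to 2), so x ∈ ℤ_2^×. Compute digits iteratively via a_i = x_i mod 2, x_{i+1} = (x_i − a_i)/2, with x_0 = x:
  x_0 = 13/3;  a_0 = 1;  x_1 = (x_0 − 1)/2 = 5/3
  x_1 = 5/3;  a_1 = 1;  x_2 = (x_1 − 1)/2 = 1/3
  x_2 = 1/3;  a_2 = 1;  x_3 = (x_2 − 1)/2 = -1/3
  x_3 = -1/3;  a_3 = 1;  x_4 = (x_3 − 1)/2 = -2/3
Digits: (1, 1, 1, 1).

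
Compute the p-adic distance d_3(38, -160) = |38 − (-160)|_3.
d_3(38, -160) = 1/9

Step 1 — x − y = 38 − (-160) = 198. Step 2 — v_3(198) = 2 (factor: 198 = (3^2 · 22); the sign does not affect v_p). Step 3 — |x − y|_3 = 3^{-2} = 1/9.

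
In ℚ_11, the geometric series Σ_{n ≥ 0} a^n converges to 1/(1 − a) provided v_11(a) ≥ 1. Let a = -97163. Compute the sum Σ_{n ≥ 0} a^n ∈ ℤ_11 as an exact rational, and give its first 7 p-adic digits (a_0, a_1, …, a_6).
Σ a^n = 1/(1 − a) = 1/97164;  first 7 digits = (1, 0, 0, 4, 4, 10, 4)

v_11(a) = 3 ≥ 1, so the series converges in ℤ_11 to 1/(1 − a) = 1/(1 − (-97163)) = 1/97164. Expand this rational in ℤ_11: compute digits iteratively via d_i = x_i mod 11, x_{i+1} = (x_i − d_i)/11. The first 7 digits are (1, 0, 0, 4, 4, 10, 4).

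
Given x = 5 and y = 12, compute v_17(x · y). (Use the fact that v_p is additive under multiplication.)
v_17(60) = 0

v_p(x) = 0 (factor: 5 = 17^0 · 5); v_p(y) = 0 (factor: 12 = 17^0 · 12). Additivity: v_p(xy) = v_p(x) + v_p(y) = 0 + 0 = 0. (Direct check: xy = 60 = 17^0 · (60).)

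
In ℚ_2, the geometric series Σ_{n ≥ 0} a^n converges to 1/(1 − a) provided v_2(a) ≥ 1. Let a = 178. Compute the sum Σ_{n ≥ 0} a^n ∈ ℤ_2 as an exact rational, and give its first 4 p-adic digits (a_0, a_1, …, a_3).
Σ a^n = 1/(1 − a) = -1/177;  first 4 digits = (1, 1, 1, 1)

v_2(a) = 1 ≥ 1, so the series converges in ℤ_2 to 1/(1 − a) = 1/(1 − 178) = -1/177. Expand this rational in ℤ_2: compute digits iteratively via d_i = x_i mod 2, x_{i+1} = (x_i − d_i)/2. The first 4 digits are (1, 1, 1, 1).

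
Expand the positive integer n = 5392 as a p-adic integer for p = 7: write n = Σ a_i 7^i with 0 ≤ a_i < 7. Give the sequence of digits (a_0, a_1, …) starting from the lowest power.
(a_0, a_1, …) = (2, 0, 5, 1, 2)

Repeated division by 7 gives the digits low-to-high: 5392 = 2 + 5·7^2 + 1·7^3 + 2·7^4. Digit sequence: (2, 0, 5, 1, 2).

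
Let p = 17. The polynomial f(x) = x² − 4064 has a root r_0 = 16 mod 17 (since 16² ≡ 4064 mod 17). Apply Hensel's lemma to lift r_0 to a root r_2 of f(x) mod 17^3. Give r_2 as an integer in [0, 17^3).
r_2 = 4759 (mod 4913)

Hensel's recurrence: r_{i+1} = r_i − f(r_i)·(f′(r_i))^{-1} mod 17^{i+2}, with f′(x) = 2x. Iterate:
  r_0 = 16 (mod 17)
  r_1 = 135 (mod 289)
  r_2 = 4759 (mod 4913)
Final: r_2 = 4759, and one checks f(r_2) ≡ 0 mod 17^3.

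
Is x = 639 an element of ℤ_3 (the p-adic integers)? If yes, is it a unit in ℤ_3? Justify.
x ∈ ℤ_3 but not a unit; v_3(x) = 2 > 0

ℤ_3 = {x ∈ ℚ_3 : v_3(x) ≥ 0} and ℤ_3^× = {x ∈ ℤ_3 : v_3(x) = 0}. Here v_3(639) = v_3(num) − v_3(den) = 2; compare against these criteria.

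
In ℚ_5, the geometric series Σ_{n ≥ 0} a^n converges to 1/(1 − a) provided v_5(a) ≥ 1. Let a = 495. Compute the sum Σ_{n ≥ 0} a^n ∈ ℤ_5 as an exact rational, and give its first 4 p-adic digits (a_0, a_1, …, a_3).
Σ a^n = 1/(1 − a) = -1/494;  first 4 digits = (1, 4, 0, 3)

v_5(a) = 1 ≥ 1, so the series converges in ℤ_5 to 1/(1 − a) = 1/(1 − 495) = -1/494. Expand this rational in ℤ_5: compute digits iteratively via d_i = x_i mod 5, x_{i+1} = (x_i − d_i)/5. The first 4 digits are (1, 4, 0, 3).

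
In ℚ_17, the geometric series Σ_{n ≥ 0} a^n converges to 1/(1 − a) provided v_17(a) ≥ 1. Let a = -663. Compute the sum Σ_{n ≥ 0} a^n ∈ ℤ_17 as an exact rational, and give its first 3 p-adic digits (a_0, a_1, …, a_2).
Σ a^n = 1/(1 − a) = 1/664;  first 3 digits = (1, 12, 5)

v_17(a) = 1 ≥ 1, so the series converges in ℤ_17 to 1/(1 − a) = 1/(1 − (-663)) = 1/664. Expand this rational in ℤ_17: compute digits iteratively via d_i = x_i mod 17, x_{i+1} = (x_i − d_i)/17. The first 3 digits are (1, 12, 5).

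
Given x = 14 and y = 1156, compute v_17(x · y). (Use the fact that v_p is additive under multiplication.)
v_17(16184) = 2

v_p(x) = 0 (factor: 14 = 17^0 · 14); v_p(y) = 2 (factor: 1156 = 17^2 · 4). Additivity: v_p(xy) = v_p(x) + v_p(y) = 0 + 2 = 2. (Direct check: xy = 16184 = 17^2 · (56).)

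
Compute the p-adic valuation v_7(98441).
v_7(98441) = 4

v_7(n) is the largest exponent k such that 7^k divides n. Factor out: 98441 = 7^4 · 41. (Sign doesn't affect v_p.) So v_7(98441) = 4.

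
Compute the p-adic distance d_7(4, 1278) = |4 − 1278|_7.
d_7(4, 1278) = 1/49

Step 1 — x − y = 4 − 1278 = -1274. Step 2 — v_7(-1274) = 2 (factor: -1274 = −(7^2 · 26); the sign does not affect v_p). Step 3 — |x − y|_7 = 7^{-2} = 1/49.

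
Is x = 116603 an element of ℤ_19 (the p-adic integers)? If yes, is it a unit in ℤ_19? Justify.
x ∈ ℤ_19 but not a unit; v_19(x) = 3 > 0

ℤ_19 = {x ∈ ℚ_19 : v_19(x) ≥ 0} and ℤ_19^× = {x ∈ ℤ_19 : v_19(x) = 0}. Here v_19(116603) = v_19(num) − v_19(den) = 3; compare against these criteria.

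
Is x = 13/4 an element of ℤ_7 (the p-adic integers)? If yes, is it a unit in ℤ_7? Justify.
x ∈ ℤ_7^× (unit); v_7(x) = 0

ℤ_7 = {x ∈ ℚ_7 : v_7(x) ≥ 0} and ℤ_7^× = {x ∈ ℤ_7 : v_7(x) = 0}. Here v_7(13/4) = v_7(num) − v_7(den) = 0; compare against these criteria.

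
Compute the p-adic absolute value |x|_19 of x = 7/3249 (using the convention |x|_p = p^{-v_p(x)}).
|7/3249|_19 = 361

Step 1 — compute v_19(x) by factoring powers of 19 out of the numerator and denominator: v_19(7/3249) = -2. Step 2 — apply |x|_p = p^{-v_p(x)} = 19^{2} = 361.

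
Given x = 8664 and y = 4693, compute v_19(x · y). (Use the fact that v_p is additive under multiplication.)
v_19(40660152) = 4

v_p(x) = 2 (factor: 8664 = 19^2 · 24); v_p(y) = 2 (factor: 4693 = 19^2 · 13). Additivity: v_p(xy) = v_p(x) + v_p(y) = 2 + 2 = 4. (Direct check: xy = 40660152 = 19^4 · (312).)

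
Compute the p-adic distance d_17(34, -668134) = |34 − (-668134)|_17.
d_17(34, -668134) = 1/83521

Step 1 — x − y = 34 − (-668134) = 668168. Step 2 — v_17(668168) = 4 (factor: 668168 = (17^4 · 8); the sign does not affect v_p). Step 3 — |x − y|_17 = 17^{-4} = 1/83521.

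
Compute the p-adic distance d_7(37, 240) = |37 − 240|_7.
d_7(37, 240) = 1/7

Step 1 — x − y = 37 − 240 = -203. Step 2 — v_7(-203) = 1 (factor: -203 = −(7^1 · 29); the sign does not affect v_p). Step 3 — |x − y|_7 = 7^{-1} = 1/7.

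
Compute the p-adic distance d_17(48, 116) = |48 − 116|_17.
d_17(48, 116) = 1/17

Step 1 — x − y = 48 − 116 = -68. Step 2 — v_17(-68) = 1 (factor: -68 = −(17^1 · 4); the sign does not affect v_p). Step 3 — |x − y|_17 = 17^{-1} = 1/17.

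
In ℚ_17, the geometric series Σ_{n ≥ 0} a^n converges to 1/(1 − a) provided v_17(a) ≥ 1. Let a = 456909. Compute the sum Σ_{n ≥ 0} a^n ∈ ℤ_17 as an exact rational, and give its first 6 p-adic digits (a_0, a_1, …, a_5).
Σ a^n = 1/(1 − a) = -1/456908;  first 6 digits = (1, 0, 0, 8, 5, 0)

v_17(a) = 3 ≥ 1, so the series converges in ℤ_17 to 1/(1 − a) = 1/(1 − 456909) = -1/456908. Expand this rational in ℤ_17: compute digits iteratively via d_i = x_i mod 17, x_{i+1} = (x_i − d_i)/17. The first 6 digits are (1, 0, 0, 8, 5, 0).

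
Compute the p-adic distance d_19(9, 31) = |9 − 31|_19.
d_19(9, 31) = 1

Step 1 — x − y = 9 − 31 = -22. Step 2 — v_19(-22) = 0 (factor: -22 = −(19^0 · 22); the sign does not affect v_p). Step 3 — |x − y|_19 = 19^{0} = 1.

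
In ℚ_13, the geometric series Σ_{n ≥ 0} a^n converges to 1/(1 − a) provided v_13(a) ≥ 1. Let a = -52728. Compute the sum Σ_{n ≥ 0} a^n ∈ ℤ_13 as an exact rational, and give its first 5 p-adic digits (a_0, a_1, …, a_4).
Σ a^n = 1/(1 − a) = 1/52729;  first 5 digits = (1, 0, 0, 2, 11)

v_13(a) = 3 ≥ 1, so the series converges in ℤ_13 to 1/(1 − a) = 1/(1 − (-52728)) = 1/52729. Expand this rational in ℤ_13: compute digits iteratively via d_i = x_i mod 13, x_{i+1} = (x_i − d_i)/13. The first 5 digits are (1, 0, 0, 2, 11).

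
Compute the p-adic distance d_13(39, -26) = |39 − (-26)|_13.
d_13(39, -26) = 1/13

Step 1 — x − y = 39 − (-26) = 65. Step 2 — v_13(65) = 1 (factor: 65 = (13^1 · 5); the sign does not affect v_p). Step 3 — |x − y|_13 = 13^{-1} = 1/13.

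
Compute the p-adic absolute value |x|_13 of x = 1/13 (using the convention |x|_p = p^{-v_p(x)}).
|1/13|_13 = 13

Step 1 — compute v_13(x) by factoring powers of 13 out of the numerator and denominator: v_13(1/13) = -1. Step 2 — apply |x|_p = p^{-v_p(x)} = 13^{1} = 13.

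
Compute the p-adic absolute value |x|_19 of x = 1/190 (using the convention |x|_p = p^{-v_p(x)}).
|1/190|_19 = 19

Step 1 — compute v_19(x) by factoring powers of 19 out of the numerator and denominator: v_19(1/190) = -1. Step 2 — apply |x|_p = p^{-v_p(x)} = 19^{1} = 19.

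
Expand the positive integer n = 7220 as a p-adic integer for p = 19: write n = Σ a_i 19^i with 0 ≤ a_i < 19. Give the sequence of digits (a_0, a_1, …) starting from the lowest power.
(a_0, a_1, …) = (0, 0, 1, 1)

Repeated division by 19 gives the digits low-to-high: 7220 = 1·19^2 + 1·19^3. Digit sequence: (0, 0, 1, 1).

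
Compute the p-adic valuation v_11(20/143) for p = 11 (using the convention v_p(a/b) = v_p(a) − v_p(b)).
v_11(20/143) = -1

Factor powers of 11 from the numerator and denominator of the reduced fraction: 20 = 11^0 · 20 and 143 = 11^1 · 13. Apply v_p(a/b) = v_p(a) − v_p(b): v_11(20/143) = 0 − 1 = -1.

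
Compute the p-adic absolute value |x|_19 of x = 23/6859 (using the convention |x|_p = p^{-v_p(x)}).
|23/6859|_19 = 6859

Step 1 — compute v_19(x) by factoring powers of 19 out of the numerator and denominator: v_19(23/6859) = -3. Step 2 — apply |x|_p = p^{-v_p(x)} = 19^{3} = 6859.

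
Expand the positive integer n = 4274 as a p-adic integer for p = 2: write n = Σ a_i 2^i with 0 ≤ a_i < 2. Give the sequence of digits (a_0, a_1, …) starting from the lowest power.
(a_0, a_1, …) = (0, 1, 0, 0, 1, 1, 0, 1, 0, 0, 0, 0, 1)

Repeated division by 2 gives the digits low-to-high: 4274 = 1·2^1 + 1·2^4 + 1·2^5 + 1·2^7 + 1·2^12. Digit sequence: (0, 1, 0, 0, 1, 1, 0, 1, 0, 0, 0, 0, 1).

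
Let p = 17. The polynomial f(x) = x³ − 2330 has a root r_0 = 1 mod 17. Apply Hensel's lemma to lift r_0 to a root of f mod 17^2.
r_1 = 103 (mod 289)

Hensel: r_{i+1} = r_i − f(r_i)/f′(r_i) mod 17^{i+2}, where f′(x) = 3x². Iterate:
  r_0 = 1 (mod 17)
  r_1 = 103 (mod 289)
Final: r = 103 with f(r) ≡ 0 mod 17^2.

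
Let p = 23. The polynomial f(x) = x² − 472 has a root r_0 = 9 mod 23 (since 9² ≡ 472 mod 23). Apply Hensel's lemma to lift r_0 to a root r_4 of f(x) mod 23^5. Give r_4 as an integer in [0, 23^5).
r_4 = 4011232 (mod 6436343)

Hensel's recurrence: r_{i+1} = r_i − f(r_i)·(f′(r_i))^{-1} mod 23^{i+2}, with f′(x) = 2x. Iterate:
  r_0 = 9 (mod 23)
  r_1 = 354 (mod 529)
  r_2 = 8289 (mod 12167)
  r_3 = 93458 (mod 279841)
  r_4 = 4011232 (mod 6436343)
Final: r_4 = 4011232, and one checks f(r_4) ≡ 0 mod 23^5.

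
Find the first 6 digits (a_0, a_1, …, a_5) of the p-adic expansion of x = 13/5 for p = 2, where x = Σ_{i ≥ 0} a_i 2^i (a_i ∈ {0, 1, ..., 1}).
(a_0, …, a_5) = (1, 0, 0, 1, 0, 1)

v_2(13/5) = 0 (numerator and denominator both coprime to 2), so x ∈ ℤ_2^×. Compute digits iteratively via a_i = x_i mod 2, x_{i+1} = (x_i − a_i)/2, with x_0 = x:
  x_0 = 13/5;  a_0 = 1;  x_1 = (x_0 − 1)/2 = 4/5
  x_1 = 4/5;  a_1 = 0;  x_2 = (x_1 − 0)/2 = 2/5
  x_2 = 2/5;  a_2 = 0;  x_3 = (x_2 − 0)/2 = 1/5
  x_3 = 1/5;  a_3 = 1;  x_4 = (x_3 − 1)/2 = -2/5
  x_4 = -2/5;  a_4 = 0;  x_5 = (x_4 − 0)/2 = -1/5
  x_5 = -1/5;  a_5 = 1;  x_6 = (x_5 − 1)/2 = -3/5
Digits: (1, 0, 0, 1, 0, 1).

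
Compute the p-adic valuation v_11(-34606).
v_11(-34606) = 3

v_11(n) is the largest exponent k such that 11^k divides n. Factor out: -34606 = -11^3 · 26. (Sign doesn't affect v_p.) So v_11(-34606) = 3.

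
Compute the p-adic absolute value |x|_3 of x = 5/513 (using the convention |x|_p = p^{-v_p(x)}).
|5/513|_3 = 27

Step 1 — compute v_3(x) by factoring powers of 3 out of the numerator and denominator: v_3(5/513) = -3. Step 2 — apply |x|_p = p^{-v_p(x)} = 3^{3} = 27.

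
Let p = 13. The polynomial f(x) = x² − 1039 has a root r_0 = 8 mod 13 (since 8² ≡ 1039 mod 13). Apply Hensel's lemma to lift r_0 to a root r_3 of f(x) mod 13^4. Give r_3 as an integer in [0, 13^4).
r_3 = 11318 (mod 28561)

Hensel's recurrence: r_{i+1} = r_i − f(r_i)·(f′(r_i))^{-1} mod 13^{i+2}, with f′(x) = 2x. Iterate:
  r_0 = 8 (mod 13)
  r_1 = 164 (mod 169)
  r_2 = 333 (mod 2197)
  r_3 = 11318 (mod 28561)
Final: r_3 = 11318, and one checks f(r_3) ≡ 0 mod 13^4.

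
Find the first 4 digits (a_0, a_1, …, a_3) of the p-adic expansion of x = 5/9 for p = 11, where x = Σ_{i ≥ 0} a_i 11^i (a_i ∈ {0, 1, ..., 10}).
(a_0, …, a_3) = (3, 1, 6, 8)

v_11(5/9) = 0 (numerator and denominator both coprime to 11), so x ∈ ℤ_11^×. Compute digits iteratively via a_i = x_i mod 11, x_{i+1} = (x_i − a_i)/11, with x_0 = x:
  x_0 = 5/9;  a_0 = 3;  x_1 = (x_0 − 3)/11 = -2/9
  x_1 = -2/9;  a_1 = 1;  x_2 = (x_1 − 1)/11 = -1/9
  x_2 = -1/9;  a_2 = 6;  x_3 = (x_2 − 6)/11 = -5/9
  x_3 = -5/9;  a_3 = 8;  x_4 = (x_3 − 8)/11 = -7/9
Digits: (3, 1, 6, 8).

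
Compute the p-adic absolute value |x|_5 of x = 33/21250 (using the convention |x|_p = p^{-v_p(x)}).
|33/21250|_5 = 625

Step 1 — compute v_5(x) by factoring powers of 5 out of the numerator and denominator: v_5(33/21250) = -4. Step 2 — apply |x|_p = p^{-v_p(x)} = 5^{4} = 625.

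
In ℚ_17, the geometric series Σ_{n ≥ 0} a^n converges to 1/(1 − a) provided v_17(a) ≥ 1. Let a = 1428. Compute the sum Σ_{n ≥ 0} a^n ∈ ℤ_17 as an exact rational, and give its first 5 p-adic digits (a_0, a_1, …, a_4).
Σ a^n = 1/(1 − a) = -1/1427;  first 5 digits = (1, 16, 5, 6, 6)

v_17(a) = 1 ≥ 1, so the series converges in ℤ_17 to 1/(1 − a) = 1/(1 − 1428) = -1/1427. Expand this rational in ℤ_17: compute digits iteratively via d_i = x_i mod 17, x_{i+1} = (x_i − d_i)/17. The first 5 digits are (1, 16, 5, 6, 6).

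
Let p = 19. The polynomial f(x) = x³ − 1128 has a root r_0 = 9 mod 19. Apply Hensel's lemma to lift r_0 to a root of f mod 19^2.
r_1 = 180 (mod 361)

Hensel: r_{i+1} = r_i − f(r_i)/f′(r_i) mod 19^{i+2}, where f′(x) = 3x². Iterate:
  r_0 = 9 (mod 19)
  r_1 = 180 (mod 361)
Final: r = 180 with f(r) ≡ 0 mod 19^2.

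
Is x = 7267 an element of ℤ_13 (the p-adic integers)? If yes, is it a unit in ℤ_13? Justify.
x ∈ ℤ_13 but not a unit; v_13(x) = 2 > 0

ℤ_13 = {x ∈ ℚ_13 : v_13(x) ≥ 0} and ℤ_13^× = {x ∈ ℤ_13 : v_13(x) = 0}. Here v_13(7267) = v_13(num) − v_13(den) = 2; compare against these criteria.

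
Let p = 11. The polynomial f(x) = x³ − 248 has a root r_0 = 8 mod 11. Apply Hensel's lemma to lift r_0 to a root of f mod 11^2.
r_1 = 52 (mod 121)

Hensel: r_{i+1} = r_i − f(r_i)/f′(r_i) mod 11^{i+2}, where f′(x) = 3x². Iterate:
  r_0 = 8 (mod 11)
  r_1 = 52 (mod 121)
Final: r = 52 with f(r) ≡ 0 mod 11^2.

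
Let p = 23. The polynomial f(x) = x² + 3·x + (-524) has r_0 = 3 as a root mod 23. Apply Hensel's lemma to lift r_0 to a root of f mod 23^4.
r_3 = 44554 (mod 279841)

Hensel: r_{i+1} = r_i − f(r_i)·(f′(r_i))^{-1} mod 23^{i+2}, f′(x) = 2x + 3. Iterate:
  r_0 = 3 (mod 23)
  r_1 = 118 (mod 529)
  r_2 = 8053 (mod 12167)
  r_3 = 44554 (mod 279841)
Final: r = 44554 satisfies f(r) ≡ 0 mod 23^4.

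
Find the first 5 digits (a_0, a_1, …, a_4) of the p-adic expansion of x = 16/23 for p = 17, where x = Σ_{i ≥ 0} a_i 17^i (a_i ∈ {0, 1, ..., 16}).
(a_0, …, a_4) = (14, 14, 8, 15, 5)

v_17(16/23) = 0 (numerator and denominator both coprime to 17), so x ∈ ℤ_17^×. Compute digits iteratively via a_i = x_i mod 17, x_{i+1} = (x_i − a_i)/17, with x_0 = x:
  x_0 = 16/23;  a_0 = 14;  x_1 = (x_0 − 14)/17 = -18/23
  x_1 = -18/23;  a_1 = 14;  x_2 = (x_1 − 14)/17 = -20/23
  x_2 = -20/23;  a_2 = 8;  x_3 = (x_2 − 8)/17 = -12/23
  x_3 = -12/23;  a_3 = 15;  x_4 = (x_3 − 15)/17 = -21/23
  x_4 = -21/23;  a_4 = 5;  x_5 = (x_4 − 5)/17 = -8/23
Digits: (14, 14, 8, 15, 5).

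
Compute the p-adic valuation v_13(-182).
v_13(-182) = 1

v_13(n) is the largest exponent k such that 13^k divides n. Factor out: -182 = -13^1 · 14. (Sign doesn't affect v_p.) So v_13(-182) = 1.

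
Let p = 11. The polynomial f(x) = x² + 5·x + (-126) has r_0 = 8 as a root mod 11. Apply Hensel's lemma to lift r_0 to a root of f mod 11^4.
r_3 = 14627 (mod 14641)

Hensel: r_{i+1} = r_i − f(r_i)·(f′(r_i))^{-1} mod 11^{i+2}, f′(x) = 2x + 5. Iterate:
  r_0 = 8 (mod 11)
  r_1 = 107 (mod 121)
  r_2 = 1317 (mod 1331)
  r_3 = 14627 (mod 14641)
Final: r = 14627 satisfies f(r) ≡ 0 mod 11^4.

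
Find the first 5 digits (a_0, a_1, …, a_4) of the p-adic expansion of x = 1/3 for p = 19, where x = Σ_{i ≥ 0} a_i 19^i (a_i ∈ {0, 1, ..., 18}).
(a_0, …, a_4) = (13, 12, 12, 12, 12)

v_19(1/3) = 0 (numerator and denominator both coprime to 19), so x ∈ ℤ_19^×. Compute digits iteratively via a_i = x_i mod 19, x_{i+1} = (x_i − a_i)/19, with x_0 = x:
  x_0 = 1/3;  a_0 = 13;  x_1 = (x_0 − 13)/19 = -2/3
  x_1 = -2/3;  a_1 = 12;  x_2 = (x_1 − 12)/19 = -2/3
  x_2 = -2/3;  a_2 = 12;  x_3 = (x_2 − 12)/19 = -2/3
  x_3 = -2/3;  a_3 = 12;  x_4 = (x_3 − 12)/19 = -2/3
  x_4 = -2/3;  a_4 = 12;  x_5 = (x_4 − 12)/19 = -2/3
Digits: (13, 12, 12, 12, 12).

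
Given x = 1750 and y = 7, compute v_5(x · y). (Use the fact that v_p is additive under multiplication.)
v_5(12250) = 3

v_p(x) = 3 (factor: 1750 = 5^3 · 14); v_p(y) = 0 (factor: 7 = 5^0 · 7). Additivity: v_p(xy) = v_p(x) + v_p(y) = 3 + 0 = 3. (Direct check: xy = 12250 = 5^3 · (98).)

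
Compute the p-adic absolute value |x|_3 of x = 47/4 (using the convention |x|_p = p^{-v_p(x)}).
|47/4|_3 = 1

Step 1 — compute v_3(x) by factoring powers of 3 out of the numerator and denominator: v_3(47/4) = 0. Step 2 — apply |x|_p = p^{-v_p(x)} = 3^{0} = 1.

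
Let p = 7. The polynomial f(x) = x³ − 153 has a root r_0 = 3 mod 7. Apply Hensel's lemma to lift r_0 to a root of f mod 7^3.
r_2 = 318 (mod 343)

Hensel: r_{i+1} = r_i − f(r_i)/f′(r_i) mod 7^{i+2}, where f′(x) = 3x². Iterate:
  r_0 = 3 (mod 7)
  r_1 = 24 (mod 49)
  r_2 = 318 (mod 343)
Final: r = 318 with f(r) ≡ 0 mod 7^3.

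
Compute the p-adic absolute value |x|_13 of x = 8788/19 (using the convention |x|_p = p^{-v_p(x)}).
|8788/19|_13 = 1/2197

Step 1 — compute v_13(x) by factoring powers of 13 out of the numerator and denominator: v_13(8788/19) = 3. Step 2 — apply |x|_p = p^{-v_p(x)} = 13^{-3} = 1/2197.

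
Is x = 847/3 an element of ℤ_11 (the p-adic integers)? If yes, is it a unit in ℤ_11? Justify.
x ∈ ℤ_11 but not a unit; v_11(x) = 2 > 0

ℤ_11 = {x ∈ ℚ_11 : v_11(x) ≥ 0} and ℤ_11^× = {x ∈ ℤ_11 : v_11(x) = 0}. Here v_11(847/3) = v_11(num) − v_11(den) = 2; compare against these criteria.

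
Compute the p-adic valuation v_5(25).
v_5(25) = 2

v_5(n) is the largest exponent k such that 5^k divides n. Factor out: 25 = 5^2 · 1. (Sign doesn't affect v_p.) So v_5(25) = 2.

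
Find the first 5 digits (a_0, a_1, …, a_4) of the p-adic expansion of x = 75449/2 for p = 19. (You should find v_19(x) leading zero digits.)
(a_0, …, a_4) = (0, 0, 0, 15, 9)

v_19(75449/2) = 3, so a_0 = ... = a_2 = 0. Factor out: x = 19^3 · u with u = 11/2 a unit in ℤ_19. Expand u iteratively via a_{v+i} = u_i mod 19, u_{i+1} = (u_i − a_{v+i})/19:
  u_0 = 11/2;  a_3 = 15;  u_1 = (u_0 − 15)/19 = -1/2
  u_1 = -1/2;  a_4 = 9;  u_2 = (u_1 − 9)/19 = -1/2
Digits: (0, 0, 0, 15, 9).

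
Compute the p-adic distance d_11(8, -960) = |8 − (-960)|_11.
d_11(8, -960) = 1/121

Step 1 — x − y = 8 − (-960) = 968. Step 2 — v_11(968) = 2 (factor: 968 = (11^2 · 8); the sign does not affect v_p). Step 3 — |x − y|_11 = 11^{-2} = 1/121.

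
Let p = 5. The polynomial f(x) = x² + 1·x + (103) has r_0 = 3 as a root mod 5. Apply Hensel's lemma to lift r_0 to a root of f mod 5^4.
r_3 = 108 (mod 625)

Hensel: r_{i+1} = r_i − f(r_i)·(f′(r_i))^{-1} mod 5^{i+2}, f′(x) = 2x + 1. Iterate:
  r_0 = 3 (mod 5)
  r_1 = 8 (mod 25)
  r_2 = 108 (mod 125)
  r_3 = 108 (mod 625)
Final: r = 108 satisfies f(r) ≡ 0 mod 5^4.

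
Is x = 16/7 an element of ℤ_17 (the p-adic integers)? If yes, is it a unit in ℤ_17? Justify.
x ∈ ℤ_17^× (unit); v_17(x) = 0

ℤ_17 = {x ∈ ℚ_17 : v_17(x) ≥ 0} and ℤ_17^× = {x ∈ ℤ_17 : v_17(x) = 0}. Here v_17(16/7) = v_17(num) − v_17(den) = 0; compare against these criteria.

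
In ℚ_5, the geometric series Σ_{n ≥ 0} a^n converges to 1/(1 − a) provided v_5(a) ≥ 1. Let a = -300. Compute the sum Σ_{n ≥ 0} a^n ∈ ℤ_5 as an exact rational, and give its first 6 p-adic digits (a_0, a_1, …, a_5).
Σ a^n = 1/(1 − a) = 1/301;  first 6 digits = (1, 0, 3, 2, 3, 3)

v_5(a) = 2 ≥ 1, so the series converges in ℤ_5 to 1/(1 − a) = 1/(1 − (-300)) = 1/301. Expand this rational in ℤ_5: compute digits iteratively via d_i = x_i mod 5, x_{i+1} = (x_i − d_i)/5. The first 6 digits are (1, 0, 3, 2, 3, 3).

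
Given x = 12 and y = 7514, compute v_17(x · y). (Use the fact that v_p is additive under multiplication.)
v_17(90168) = 2

v_p(x) = 0 (factor: 12 = 17^0 · 12); v_p(y) = 2 (factor: 7514 = 17^2 · 26). Additivity: v_p(xy) = v_p(x) + v_p(y) = 0 + 2 = 2. (Direct check: xy = 90168 = 17^2 · (312).)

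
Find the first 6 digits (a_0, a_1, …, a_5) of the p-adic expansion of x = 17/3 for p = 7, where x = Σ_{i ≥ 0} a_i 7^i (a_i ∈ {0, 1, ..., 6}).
(a_0, …, a_5) = (1, 3, 2, 2, 2, 2)

v_7(17/3) = 0 (numerator and denominator both coprime to 7), so x ∈ ℤ_7^×. Compute digits iteratively via a_i = x_i mod 7, x_{i+1} = (x_i − a_i)/7, with x_0 = x:
  x_0 = 17/3;  a_0 = 1;  x_1 = (x_0 − 1)/7 = 2/3
  x_1 = 2/3;  a_1 = 3;  x_2 = (x_1 − 3)/7 = -1/3
  x_2 = -1/3;  a_2 = 2;  x_3 = (x_2 − 2)/7 = -1/3
  x_3 = -1/3;  a_3 = 2;  x_4 = (x_3 − 2)/7 = -1/3
  x_4 = -1/3;  a_4 = 2;  x_5 = (x_4 − 2)/7 = -1/3
  x_5 = -1/3;  a_5 = 2;  x_6 = (x_5 − 2)/7 = -1/3
Digits: (1, 3, 2, 2, 2, 2).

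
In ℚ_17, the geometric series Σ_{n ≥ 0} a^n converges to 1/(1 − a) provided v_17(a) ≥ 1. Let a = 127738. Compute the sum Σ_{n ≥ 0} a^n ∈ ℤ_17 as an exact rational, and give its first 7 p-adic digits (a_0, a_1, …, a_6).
Σ a^n = 1/(1 − a) = -1/127737;  first 7 digits = (1, 0, 0, 9, 1, 0, 13)

v_17(a) = 3 ≥ 1, so the series converges in ℤ_17 to 1/(1 − a) = 1/(1 − 127738) = -1/127737. Expand this rational in ℤ_17: compute digits iteratively via d_i = x_i mod 17, x_{i+1} = (x_i − d_i)/17. The first 7 digits are (1, 0, 0, 9, 1, 0, 13).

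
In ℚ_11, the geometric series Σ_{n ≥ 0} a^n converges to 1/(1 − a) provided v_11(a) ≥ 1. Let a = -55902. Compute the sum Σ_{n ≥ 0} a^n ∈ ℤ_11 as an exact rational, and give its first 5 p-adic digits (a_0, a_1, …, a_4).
Σ a^n = 1/(1 − a) = 1/55903;  first 5 digits = (1, 0, 0, 2, 7)

v_11(a) = 3 ≥ 1, so the series converges in ℤ_11 to 1/(1 − a) = 1/(1 − (-55902)) = 1/55903. Expand this rational in ℤ_11: compute digits iteratively via d_i = x_i mod 11, x_{i+1} = (x_i − d_i)/11. The first 5 digits are (1, 0, 0, 2, 7).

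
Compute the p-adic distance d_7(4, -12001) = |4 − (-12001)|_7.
d_7(4, -12001) = 1/2401

Step 1 — x − y = 4 − (-12001) = 12005. Step 2 — v_7(12005) = 4 (factor: 12005 = (7^4 · 5); the sign does not affect v_p). Step 3 — |x − y|_7 = 7^{-4} = 1/2401.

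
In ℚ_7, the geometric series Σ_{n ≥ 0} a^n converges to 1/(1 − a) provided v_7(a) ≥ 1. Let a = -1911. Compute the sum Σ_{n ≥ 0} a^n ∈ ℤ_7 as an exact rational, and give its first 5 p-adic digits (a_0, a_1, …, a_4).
Σ a^n = 1/(1 − a) = 1/1912;  first 5 digits = (1, 0, 3, 1, 1)

v_7(a) = 2 ≥ 1, so the series converges in ℤ_7 to 1/(1 − a) = 1/(1 − (-1911)) = 1/1912. Expand this rational in ℤ_7: compute digits iteratively via d_i = x_i mod 7, x_{i+1} = (x_i − d_i)/7. The first 5 digits are (1, 0, 3, 1, 1).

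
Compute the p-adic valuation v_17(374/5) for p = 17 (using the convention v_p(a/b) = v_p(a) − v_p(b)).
v_17(374/5) = 1

Factor powers of 17 from the numerator and denominator of the reduced fraction: 374 = 17^1 · 22 and 5 = 17^0 · 5. Apply v_p(a/b) = v_p(a) − v_p(b): v_17(374/5) = 1 − 0 = 1.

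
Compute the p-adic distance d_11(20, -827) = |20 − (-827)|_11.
d_11(20, -827) = 1/121

Step 1 — x − y = 20 − (-827) = 847. Step 2 — v_11(847) = 2 (factor: 847 = (11^2 · 7); the sign does not affect v_p). Step 3 — |x − y|_11 = 11^{-2} = 1/121.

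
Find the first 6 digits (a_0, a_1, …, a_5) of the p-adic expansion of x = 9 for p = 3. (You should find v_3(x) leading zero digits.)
(a_0, …, a_5) = (0, 0, 1, 0, 0, 0)

v_3(9) = 2, so a_0 = ... = a_1 = 0. Factor out: x = 3^2 · u with u = 1 a unit in ℤ_3. Expand u iteratively via a_{v+i} = u_i mod 3, u_{i+1} = (u_i − a_{v+i})/3:
  u_0 = 1;  a_2 = 1;  u_1 = (u_0 − 1)/3 = 0
  u_1 = 0;  a_3 = 0;  u_2 = (u_1 − 0)/3 = 0
  u_2 = 0;  a_4 = 0;  u_3 = (u_2 − 0)/3 = 0
  u_3 = 0;  a_5 = 0;  u_4 = (u_3 − 0)/3 = 0
Digits: (0, 0, 1, 0, 0, 0).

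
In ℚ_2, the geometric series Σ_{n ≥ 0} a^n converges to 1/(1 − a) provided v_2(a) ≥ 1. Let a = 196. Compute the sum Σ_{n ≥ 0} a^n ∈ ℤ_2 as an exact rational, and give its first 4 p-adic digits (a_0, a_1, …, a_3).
Σ a^n = 1/(1 − a) = -1/195;  first 4 digits = (1, 0, 1, 0)

v_2(a) = 2 ≥ 1, so the series converges in ℤ_2 to 1/(1 − a) = 1/(1 − 196) = -1/195. Expand this rational in ℤ_2: compute digits iteratively via d_i = x_i mod 2, x_{i+1} = (x_i − d_i)/2. The first 4 digits are (1, 0, 1, 0).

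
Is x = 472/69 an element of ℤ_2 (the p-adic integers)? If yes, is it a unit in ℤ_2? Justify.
x ∈ ℤ_2 but not a unit; v_2(x) = 3 > 0

ℤ_2 = {x ∈ ℚ_2 : v_2(x) ≥ 0} and ℤ_2^× = {x ∈ ℤ_2 : v_2(x) = 0}. Here v_2(472/69) = v_2(num) − v_2(den) = 3; compare against these criteria.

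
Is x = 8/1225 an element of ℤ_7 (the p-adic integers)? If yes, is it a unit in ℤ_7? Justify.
x ∉ ℤ_7 (v_7(x) = -2 < 0)

ℤ_7 = {x ∈ ℚ_7 : v_7(x) ≥ 0} and ℤ_7^× = {x ∈ ℤ_7 : v_7(x) = 0}. Here v_7(8/1225) = v_7(num) − v_7(den) = -2; compare against these criteria.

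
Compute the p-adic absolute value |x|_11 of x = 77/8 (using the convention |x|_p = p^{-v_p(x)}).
|77/8|_11 = 1/11

Step 1 — compute v_11(x) by factoring powers of 11 out of the numerator and denominator: v_11(77/8) = 1. Step 2 — apply |x|_p = p^{-v_p(x)} = 11^{-1} = 1/11.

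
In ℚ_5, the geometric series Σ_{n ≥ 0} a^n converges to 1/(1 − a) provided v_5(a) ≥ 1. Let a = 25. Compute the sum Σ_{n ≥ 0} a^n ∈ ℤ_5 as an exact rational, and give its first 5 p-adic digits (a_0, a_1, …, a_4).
Σ a^n = 1/(1 − a) = -1/24;  first 5 digits = (1, 0, 1, 0, 1)

v_5(a) = 2 ≥ 1, so the series converges in ℤ_5 to 1/(1 − a) = 1/(1 − 25) = -1/24. Expand this rational in ℤ_5: compute digits iteratively via d_i = x_i mod 5, x_{i+1} = (x_i − d_i)/5. The first 5 digits are (1, 0, 1, 0, 1).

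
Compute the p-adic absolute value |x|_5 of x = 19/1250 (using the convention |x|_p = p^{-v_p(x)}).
|19/1250|_5 = 625

Step 1 — compute v_5(x) by factoring powers of 5 out of the numerator and denominator: v_5(19/1250) = -4. Step 2 — apply |x|_p = p^{-v_p(x)} = 5^{4} = 625.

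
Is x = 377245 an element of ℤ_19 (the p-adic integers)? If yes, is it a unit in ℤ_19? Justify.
x ∈ ℤ_19 but not a unit; v_19(x) = 3 > 0

ℤ_19 = {x ∈ ℚ_19 : v_19(x) ≥ 0} and ℤ_19^× = {x ∈ ℤ_19 : v_19(x) = 0}. Here v_19(377245) = v_19(num) − v_19(den) = 3; compare against these criteria.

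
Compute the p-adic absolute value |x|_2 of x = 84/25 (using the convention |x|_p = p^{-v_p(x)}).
|84/25|_2 = 1/4

Step 1 — compute v_2(x) by factoring powers of 2 out of the numerator and denominator: v_2(84/25) = 2. Step 2 — apply |x|_p = p^{-v_p(x)} = 2^{-2} = 1/4.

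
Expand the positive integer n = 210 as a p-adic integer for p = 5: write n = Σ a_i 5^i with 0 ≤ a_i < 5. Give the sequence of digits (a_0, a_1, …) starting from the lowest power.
(a_0, a_1, …) = (0, 2, 3, 1)

Repeated division by 5 gives the digits low-to-high: 210 = 2·5^1 + 3·5^2 + 1·5^3. Digit sequence: (0, 2, 3, 1).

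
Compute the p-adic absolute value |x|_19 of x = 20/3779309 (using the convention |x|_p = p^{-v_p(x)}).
|20/3779309|_19 = 130321

Step 1 — compute v_19(x) by factoring powers of 19 out of the numerator and denominator: v_19(20/3779309) = -4. Step 2 — apply |x|_p = p^{-v_p(x)} = 19^{4} = 130321.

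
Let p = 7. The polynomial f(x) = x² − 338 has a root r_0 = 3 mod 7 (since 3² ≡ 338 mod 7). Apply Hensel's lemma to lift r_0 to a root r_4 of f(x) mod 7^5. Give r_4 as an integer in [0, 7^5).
r_4 = 7857 (mod 16807)

Hensel's recurrence: r_{i+1} = r_i − f(r_i)·(f′(r_i))^{-1} mod 7^{i+2}, with f′(x) = 2x. Iterate:
  r_0 = 3 (mod 7)
  r_1 = 17 (mod 49)
  r_2 = 311 (mod 343)
  r_3 = 654 (mod 2401)
  r_4 = 7857 (mod 16807)
Final: r_4 = 7857, and one checks f(r_4) ≡ 0 mod 7^5.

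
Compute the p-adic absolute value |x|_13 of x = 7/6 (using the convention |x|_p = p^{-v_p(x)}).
|7/6|_13 = 1

Step 1 — compute v_13(x) by factoring powers of 13 out of the numerator and denominator: v_13(7/6) = 0. Step 2 — apply |x|_p = p^{-v_p(x)} = 13^{0} = 1.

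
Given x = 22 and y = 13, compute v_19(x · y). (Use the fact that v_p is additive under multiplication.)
v_19(286) = 0

v_p(x) = 0 (factor: 22 = 19^0 · 22); v_p(y) = 0 (factor: 13 = 19^0 · 13). Additivity: v_p(xy) = v_p(x) + v_p(y) = 0 + 0 = 0. (Direct check: xy = 286 = 19^0 · (286).)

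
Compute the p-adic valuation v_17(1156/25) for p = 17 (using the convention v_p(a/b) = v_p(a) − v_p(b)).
v_17(1156/25) = 2

Factor powers of 17 from the numerator and denominator of the reduced fraction: 1156 = 17^2 · 4 and 25 = 17^0 · 25. Apply v_p(a/b) = v_p(a) − v_p(b): v_17(1156/25) = 2 − 0 = 2.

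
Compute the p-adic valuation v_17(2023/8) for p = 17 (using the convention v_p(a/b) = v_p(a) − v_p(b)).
v_17(2023/8) = 2

Factor powers of 17 from the numerator and denominator of the reduced fraction: 2023 = 17^2 · 7 and 8 = 17^0 · 8. Apply v_p(a/b) = v_p(a) − v_p(b): v_17(2023/8) = 2 − 0 = 2.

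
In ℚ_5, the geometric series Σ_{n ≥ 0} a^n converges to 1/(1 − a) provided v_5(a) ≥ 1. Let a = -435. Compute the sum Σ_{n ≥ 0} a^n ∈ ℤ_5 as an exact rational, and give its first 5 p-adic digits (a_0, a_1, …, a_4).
Σ a^n = 1/(1 − a) = 1/436;  first 5 digits = (1, 3, 1, 2, 2)

v_5(a) = 1 ≥ 1, so the series converges in ℤ_5 to 1/(1 − a) = 1/(1 − (-435)) = 1/436. Expand this rational in ℤ_5: compute digits iteratively via d_i = x_i mod 5, x_{i+1} = (x_i − d_i)/5. The first 5 digits are (1, 3, 1, 2, 2).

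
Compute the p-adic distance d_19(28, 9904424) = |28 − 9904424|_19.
d_19(28, 9904424) = 1/2476099

Step 1 — x − y = 28 − 9904424 = -9904396. Step 2 — v_19(-9904396) = 5 (factor: -9904396 = −(19^5 · 4); the sign does not affect v_p). Step 3 — |x − y|_19 = 19^{-5} = 1/2476099.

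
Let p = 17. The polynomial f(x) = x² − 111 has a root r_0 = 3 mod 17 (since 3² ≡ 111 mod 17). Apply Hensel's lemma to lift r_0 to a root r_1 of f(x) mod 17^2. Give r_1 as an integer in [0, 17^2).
r_1 = 20 (mod 289)

Hensel's recurrence: r_{i+1} = r_i − f(r_i)·(f′(r_i))^{-1} mod 17^{i+2}, with f′(x) = 2x. Iterate:
  r_0 = 3 (mod 17)
  r_1 = 20 (mod 289)
Final: r_1 = 20, and one checks f(r_1) ≡ 0 mod 17^2.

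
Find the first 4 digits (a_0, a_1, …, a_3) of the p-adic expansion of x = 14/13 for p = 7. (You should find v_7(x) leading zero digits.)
(a_0, …, a_3) = (0, 5, 2, 5)

v_7(14/13) = 1, so a_0 = ... = a_0 = 0. Factor out: x = 7^1 · u with u = 2/13 a unit in ℤ_7. Expand u iteratively via a_{v+i} = u_i mod 7, u_{i+1} = (u_i − a_{v+i})/7:
  u_0 = 2/13;  a_1 = 5;  u_1 = (u_0 − 5)/7 = -9/13
  u_1 = -9/13;  a_2 = 2;  u_2 = (u_1 − 2)/7 = -5/13
  u_2 = -5/13;  a_3 = 5;  u_3 = (u_2 − 5)/7 = -10/13
Digits: (0, 5, 2, 5).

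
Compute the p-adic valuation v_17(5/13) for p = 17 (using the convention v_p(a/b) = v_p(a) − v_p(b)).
v_17(5/13) = 0

Factor powers of 17 from the numerator and denominator of the reduced fraction: 5 = 17^0 · 5 and 13 = 17^0 · 13. Apply v_p(a/b) = v_p(a) − v_p(b): v_17(5/13) = 0 − 0 = 0.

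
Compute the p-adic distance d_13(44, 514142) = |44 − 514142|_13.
d_13(44, 514142) = 1/28561

Step 1 — x − y = 44 − 514142 = -514098. Step 2 — v_13(-514098) = 4 (factor: -514098 = −(13^4 · 18); the sign does not affect v_p). Step 3 — |x − y|_13 = 13^{-4} = 1/28561.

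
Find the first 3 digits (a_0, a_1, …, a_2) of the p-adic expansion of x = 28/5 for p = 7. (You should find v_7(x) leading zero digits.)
(a_0, …, a_2) = (0, 5, 5)

v_7(28/5) = 1, so a_0 = ... = a_0 = 0. Factor out: x = 7^1 · u with u = 4/5 a unit in ℤ_7. Expand u iteratively via a_{v+i} = u_i mod 7, u_{i+1} = (u_i − a_{v+i})/7:
  u_0 = 4/5;  a_1 = 5;  u_1 = (u_0 − 5)/7 = -3/5
  u_1 = -3/5;  a_2 = 5;  u_2 = (u_1 − 5)/7 = -4/5
Digits: (0, 5, 5).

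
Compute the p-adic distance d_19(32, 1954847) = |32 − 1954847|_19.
d_19(32, 1954847) = 1/130321

Step 1 — x − y = 32 − 1954847 = -1954815. Step 2 — v_19(-1954815) = 4 (factor: -1954815 = −(19^4 · 15); the sign does not affect v_p). Step 3 — |x − y|_19 = 19^{-4} = 1/130321.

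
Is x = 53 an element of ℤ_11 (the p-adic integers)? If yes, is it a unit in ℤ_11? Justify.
x ∈ ℤ_11^× (unit); v_11(x) = 0

ℤ_11 = {x ∈ ℚ_11 : v_11(x) ≥ 0} and ℤ_11^× = {x ∈ ℤ_11 : v_11(x) = 0}. Here v_11(53) = v_11(num) − v_11(den) = 0; compare against these criteria.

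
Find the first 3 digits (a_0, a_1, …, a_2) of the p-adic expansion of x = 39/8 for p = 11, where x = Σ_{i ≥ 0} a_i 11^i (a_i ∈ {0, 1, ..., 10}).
(a_0, …, a_2) = (9, 1, 4)

v_11(39/8) = 0 (numerator and denominator both coprime to 11), so x ∈ ℤ_11^×. Compute digits iteratively via a_i = x_i mod 11, x_{i+1} = (x_i − a_i)/11, with x_0 = x:
  x_0 = 39/8;  a_0 = 9;  x_1 = (x_0 − 9)/11 = -3/8
  x_1 = -3/8;  a_1 = 1;  x_2 = (x_1 − 1)/11 = -1/8
  x_2 = -1/8;  a_2 = 4;  x_3 = (x_2 − 4)/11 = -3/8
Digits: (9, 1, 4).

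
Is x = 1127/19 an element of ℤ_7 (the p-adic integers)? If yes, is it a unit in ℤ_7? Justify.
x ∈ ℤ_7 but not a unit; v_7(x) = 2 > 0

ℤ_7 = {x ∈ ℚ_7 : v_7(x) ≥ 0} and ℤ_7^× = {x ∈ ℤ_7 : v_7(x) = 0}. Here v_7(1127/19) = v_7(num) − v_7(den) = 2; compare against these criteria.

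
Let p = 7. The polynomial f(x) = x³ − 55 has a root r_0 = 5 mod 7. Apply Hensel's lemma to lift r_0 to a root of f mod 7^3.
r_2 = 285 (mod 343)

Hensel: r_{i+1} = r_i − f(r_i)/f′(r_i) mod 7^{i+2}, where f′(x) = 3x². Iterate:
  r_0 = 5 (mod 7)
  r_1 = 40 (mod 49)
  r_2 = 285 (mod 343)
Final: r = 285 with f(r) ≡ 0 mod 7^3.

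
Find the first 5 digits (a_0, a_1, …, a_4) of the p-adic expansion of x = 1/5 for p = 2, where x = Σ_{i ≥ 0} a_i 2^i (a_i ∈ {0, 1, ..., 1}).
(a_0, …, a_4) = (1, 0, 1, 1, 0)

v_2(1/5) = 0 (numerator and denominator both coprime to 2), so x ∈ ℤ_2^×. Compute digits iteratively via a_i = x_i mod 2, x_{i+1} = (x_i − a_i)/2, with x_0 = x:
  x_0 = 1/5;  a_0 = 1;  x_1 = (x_0 − 1)/2 = -2/5
  x_1 = -2/5;  a_1 = 0;  x_2 = (x_1 − 0)/2 = -1/5
  x_2 = -1/5;  a_2 = 1;  x_3 = (x_2 − 1)/2 = -3/5
  x_3 = -3/5;  a_3 = 1;  x_4 = (x_3 − 1)/2 = -4/5
  x_4 = -4/5;  a_4 = 0;  x_5 = (x_4 − 0)/2 = -2/5
Digits: (1, 0, 1, 1, 0).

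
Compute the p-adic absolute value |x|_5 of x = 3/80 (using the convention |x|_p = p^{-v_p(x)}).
|3/80|_5 = 5

Step 1 — compute v_5(x) by factoring powers of 5 out of the numerator and denominator: v_5(3/80) = -1. Step 2 — apply |x|_p = p^{-v_p(x)} = 5^{1} = 5.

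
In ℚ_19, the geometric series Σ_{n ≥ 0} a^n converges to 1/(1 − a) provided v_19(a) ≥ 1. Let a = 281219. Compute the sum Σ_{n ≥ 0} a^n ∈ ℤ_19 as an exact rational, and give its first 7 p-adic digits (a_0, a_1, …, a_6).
Σ a^n = 1/(1 − a) = -1/281218;  first 7 digits = (1, 0, 0, 3, 2, 0, 9)

v_19(a) = 3 ≥ 1, so the series converges in ℤ_19 to 1/(1 − a) = 1/(1 − 281219) = -1/281218. Expand this rational in ℤ_19: compute digits iteratively via d_i = x_i mod 19, x_{i+1} = (x_i − d_i)/19. The first 7 digits are (1, 0, 0, 3, 2, 0, 9).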